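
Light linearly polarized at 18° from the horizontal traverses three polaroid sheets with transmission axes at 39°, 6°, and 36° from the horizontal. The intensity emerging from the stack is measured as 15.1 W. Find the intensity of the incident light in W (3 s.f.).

I₁ = I₀ cos²(39° − 18°) = I₀ cos²(21°) = 0.8716 I₀.
I₂ = I₁ cos²(6° − 39°) = 0.8716 I₀ · cos²(33°) = 0.613 I₀.
I₃ = I₂ cos²(36° − 6°) = 0.613 I₀ · cos²(30°) = 0.4598 I₀.
So 15.1 W = 0.4598 I₀, giving I₀ = 15.1/0.4598 = 32.84 W.

I₀ ≈ 32.8 W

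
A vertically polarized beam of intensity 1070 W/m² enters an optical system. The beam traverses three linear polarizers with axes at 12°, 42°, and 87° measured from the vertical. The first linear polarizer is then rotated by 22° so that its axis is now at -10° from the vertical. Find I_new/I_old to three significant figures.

Before rotation:
I₁ = I₀ cos²(12° − 0°) = I₀ cos²(12°) = 0.9568 I₀.
I₂ = I₁ cos²(42° − 12°) = 0.9568 I₀ · cos²(30°) = 0.7176 I₀.
I₃ = I₂ cos²(87° − 42°) = 0.7176 I₀ · cos²(45°) = 0.3588 I₀.
After rotation:
I₁ = I₀ cos²(-10° − 0°) = I₀ cos²(10°) = 0.9698 I₀.
I₂ = I₁ cos²(42° + 10°) = 0.9698 I₀ · cos²(52°) = 0.3676 I₀.
I₃ = I₂ cos²(87° − 42°) = 0.3676 I₀ · cos²(45°) = 0.1838 I₀.
Ratio = 0.1838 / 0.3588 = 0.5123.

I_new/I_old ≈ 0.512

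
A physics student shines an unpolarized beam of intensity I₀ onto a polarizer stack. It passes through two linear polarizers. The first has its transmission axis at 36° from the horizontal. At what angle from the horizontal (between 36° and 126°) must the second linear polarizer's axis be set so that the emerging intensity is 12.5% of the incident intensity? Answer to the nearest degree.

θ ≈ 96°

Unpolarized light through the first polarizer → I₁ = ½ I₀, now polarized at 36°.
Need I₂/I₀ = 0.125, so cos²(θ − 36°) = 0.125 / 0.5 = 0.25.
θ − 36° = arccos(√0.25) = 60.0°, giving θ ≈ 36 + 60.0 = 96.0°.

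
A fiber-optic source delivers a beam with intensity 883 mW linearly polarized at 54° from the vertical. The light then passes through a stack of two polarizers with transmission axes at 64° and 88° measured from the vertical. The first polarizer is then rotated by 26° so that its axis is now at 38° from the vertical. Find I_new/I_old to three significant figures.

I_new/I_old ≈ 0.472

Before rotation:
I₁ = I₀ cos²(64° − 54°) = I₀ cos²(10°) = 0.9698 I₀.
I₂ = I₁ cos²(88° − 64°) = 0.9698 I₀ · cos²(24°) = 0.8094 I₀.
After rotation:
I₁ = I₀ cos²(38° − 54°) = I₀ cos²(16°) = 0.924 I₀.
I₂ = I₁ cos²(88° − 38°) = 0.924 I₀ · cos²(50°) = 0.3818 I₀.
Ratio = 0.3818 / 0.8094 = 0.4717.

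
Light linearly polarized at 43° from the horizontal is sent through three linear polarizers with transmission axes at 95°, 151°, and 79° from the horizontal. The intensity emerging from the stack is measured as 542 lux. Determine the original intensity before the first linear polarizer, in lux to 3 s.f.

I₁ = I₀ cos²(95° − 43°) = I₀ cos²(52°) = 0.379 I₀.
I₂ = I₁ cos²(151° − 95°) = 0.379 I₀ · cos²(56°) = 0.1185 I₀.
I₃ = I₂ cos²(79° − 151°) = 0.1185 I₀ · cos²(72°) = 0.01132 I₀.
So 542 lux = 0.01132 I₀, giving I₀ = 542/0.01132 = 4.789e+04 lux.

I₀ ≈ 4.79e4 lux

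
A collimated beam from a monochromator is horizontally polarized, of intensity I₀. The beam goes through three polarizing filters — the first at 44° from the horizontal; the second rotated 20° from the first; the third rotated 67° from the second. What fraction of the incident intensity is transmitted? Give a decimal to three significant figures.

≈ 0.0698 I₀

By Malus's law, I₁ = I₀ cos²(44° − 0°) = I₀ cos²(44°) = 0.5174 I₀.
I₂ = I₁ cos²(20°) = 0.5174 · 0.883 I₀ = 0.4569 I₀.
I₃ = I₂ cos²(67°) = 0.4569 · 0.1527 I₀ = 0.06976 I₀.
Transmitted fraction = 0.06976.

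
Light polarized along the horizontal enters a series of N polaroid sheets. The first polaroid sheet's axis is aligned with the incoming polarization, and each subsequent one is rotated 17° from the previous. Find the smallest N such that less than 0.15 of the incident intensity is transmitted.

N = 23

First polarizer is aligned with the polarization: full transmission.
Each further stage multiplies by cos²(17°) = 0.9145.
After N polarizers: T = 0.9145^(N−1). Require T < 0.15 ⇒ N−1 > ln(0.15)/ln(0.9145) = 21.23, so N−1 ≥ 22 and N = 23.
Check: N=23 gives T = 0.14 < 0.15; N=22 gives T = 0.1531.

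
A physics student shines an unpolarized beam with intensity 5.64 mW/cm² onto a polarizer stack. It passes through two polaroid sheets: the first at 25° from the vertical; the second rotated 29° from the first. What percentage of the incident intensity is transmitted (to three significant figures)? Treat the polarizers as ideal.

≈ 38.2%

Unpolarized light through the first polarizer → I₁ = 5.64 mW/cm²/2 = 2.82 mW/cm², polarized at 25°.
I₂ = I₁ · cos²(29°) = 2.82 · 0.765 = 2.157 mW/cm².
That is 38.25% of the incident intensity.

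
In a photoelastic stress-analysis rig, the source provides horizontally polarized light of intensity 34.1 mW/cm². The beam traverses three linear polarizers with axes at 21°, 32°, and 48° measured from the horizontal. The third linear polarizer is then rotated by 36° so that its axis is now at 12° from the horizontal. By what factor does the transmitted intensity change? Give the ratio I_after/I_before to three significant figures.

I_new/I_old ≈ 0.956

Before rotation:
By Malus's law, I₁ = I₀ cos²(21° − 0°) = I₀ cos²(21°) = 0.8716 I₀.
I₂ = I₁ cos²(32° − 21°) = 0.8716 I₀ · cos²(11°) = 0.8398 I₀.
I₃ = I₂ cos²(48° − 32°) = 0.8398 I₀ · cos²(16°) = 0.776 I₀.
After rotation:
I₁ = I₀ cos²(21° − 0°) = I₀ cos²(21°) = 0.8716 I₀.
I₂ = I₁ cos²(32° − 21°) = 0.8716 I₀ · cos²(11°) = 0.8398 I₀.
I₃ = I₂ cos²(12° − 32°) = 0.8398 I₀ · cos²(20°) = 0.7416 I₀.
Ratio = 0.7416 / 0.776 = 0.9556.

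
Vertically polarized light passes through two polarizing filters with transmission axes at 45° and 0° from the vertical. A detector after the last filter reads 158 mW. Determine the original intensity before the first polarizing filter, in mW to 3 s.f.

I₀ ≈ 632 mW

I₁ = I₀ cos²(45° − 0°) = I₀ cos²(45°) = 0.5 I₀.
I₂ = I₁ cos²(0° − 45°) = 0.5 I₀ · cos²(45°) = 0.25 I₀.
So 158 mW = 0.25 I₀, giving I₀ = 158/0.25 = 632 mW.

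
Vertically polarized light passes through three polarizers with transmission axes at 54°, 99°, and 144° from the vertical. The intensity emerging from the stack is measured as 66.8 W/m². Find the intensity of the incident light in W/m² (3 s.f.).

By Malus's law, I₁ = I₀ cos²(54° − 0°) = I₀ cos²(54°) = 0.3455 I₀.
I₂ = I₁ cos²(99° − 54°) = 0.3455 I₀ · cos²(45°) = 0.1727 I₀.
I₃ = I₂ cos²(144° − 99°) = 0.1727 I₀ · cos²(45°) = 0.08637 I₀.
So 66.8 W/m² = 0.08637 I₀, giving I₀ = 66.8/0.08637 = 773.4 W/m².

I₀ ≈ 773 W/m²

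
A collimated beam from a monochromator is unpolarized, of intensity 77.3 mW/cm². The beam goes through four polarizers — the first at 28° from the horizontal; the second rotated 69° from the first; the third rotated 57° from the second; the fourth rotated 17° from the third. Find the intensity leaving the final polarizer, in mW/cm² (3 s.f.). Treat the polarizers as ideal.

I ≈ 1.35 mW/cm²

Unpolarized light through the first polarizer → I₁ = 77.3 mW/cm²/2 = 38.65 mW/cm², polarized at 28°.
I₂ = I₁ · cos²(69°) = 38.65 · 0.1284 = 4.964 mW/cm².
I₃ = I₂ · cos²(57°) = 4.964 · 0.2966 = 1.472 mW/cm².
I₄ = I₃ · cos²(17°) = 1.472 · 0.9145 = 1.347 mW/cm².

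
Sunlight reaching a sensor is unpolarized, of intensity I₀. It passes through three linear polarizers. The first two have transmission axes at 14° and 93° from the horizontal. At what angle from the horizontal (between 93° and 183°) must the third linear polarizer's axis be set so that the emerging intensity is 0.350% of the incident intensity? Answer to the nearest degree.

θ ≈ 157°

Unpolarized light through the first polarizer → I₁ = ½ I₀, now polarized at 14°.
I₂ = I₁ cos²(93° − 14°) = 0.5 I₀ · cos²(79°) = 0.0182 I₀.
Need I₃/I₀ = 0.0035, so cos²(θ − 93°) = 0.0035 / 0.0182 = 0.1923.
θ − 93° = arccos(√0.1923) = 64.0°, giving θ ≈ 93 + 64.0 = 157.0°.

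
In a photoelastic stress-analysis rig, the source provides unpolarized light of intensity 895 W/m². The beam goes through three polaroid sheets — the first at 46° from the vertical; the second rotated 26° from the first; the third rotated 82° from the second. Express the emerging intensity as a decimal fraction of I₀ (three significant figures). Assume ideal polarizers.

I/I₀ ≈ 0.00782

Unpolarized light through the first polarizer → I₁ = 895 W/m²/2 = 447.5 W/m², polarized at 46°.
I₂ = I₁ · cos²(26°) = 447.5 · 0.8078 = 361.5 W/m².
I₃ = I₂ · cos²(82°) = 361.5 · 0.01937 = 7.002 W/m².
Transmitted fraction = 0.007823.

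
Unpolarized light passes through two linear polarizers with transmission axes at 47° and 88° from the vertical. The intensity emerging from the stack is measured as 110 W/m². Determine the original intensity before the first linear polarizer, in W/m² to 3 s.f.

Unpolarized light through the first polarizer → I₁ = ½ I₀, now polarized at 47°.
I₂ = I₁ cos²(88° − 47°) = 0.5 I₀ · cos²(41°) = 0.2848 I₀.
So 110 W/m² = 0.2848 I₀, giving I₀ = 110/0.2848 = 386.2 W/m².

I₀ ≈ 386 W/m²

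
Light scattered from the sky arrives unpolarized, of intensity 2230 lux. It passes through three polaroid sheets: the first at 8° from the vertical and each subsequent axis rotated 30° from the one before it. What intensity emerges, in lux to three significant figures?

Unpolarized light through the first polarizer → I₁ = 2230 lux/2 = 1115 lux, polarized at 8°.
I₂ = I₁ · cos²(30°) = 1115 · 0.75 = 836.3 lux.
I₃ = I₂ · cos²(30°) = 836.3 · 0.75 = 627.2 lux.

I ≈ 627 lux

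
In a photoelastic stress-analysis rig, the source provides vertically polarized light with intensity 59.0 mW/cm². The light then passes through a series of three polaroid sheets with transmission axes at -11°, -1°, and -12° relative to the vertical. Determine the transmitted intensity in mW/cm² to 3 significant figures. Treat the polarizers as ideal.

I ≈ 53.1 mW/cm²

By Malus's law, I₁ = 59.0 mW/cm² · cos²(11°) = 56.85 mW/cm².
I₂ = I₁ · cos²(10°) = 56.85 · 0.9698 = 55.14 mW/cm².
I₃ = I₂ · cos²(11°) = 55.14 · 0.9636 = 53.13 mW/cm².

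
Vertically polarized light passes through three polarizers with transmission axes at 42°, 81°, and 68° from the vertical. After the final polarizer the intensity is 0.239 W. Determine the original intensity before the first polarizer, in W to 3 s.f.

I₀ ≈ 0.755 W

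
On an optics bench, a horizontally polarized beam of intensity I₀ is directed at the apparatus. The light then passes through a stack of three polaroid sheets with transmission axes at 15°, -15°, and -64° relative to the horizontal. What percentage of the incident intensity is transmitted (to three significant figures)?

≈ 30.1%

I₁ = I₀ cos²(15° − 0°) = I₀ cos²(15°) = 0.933 I₀.
I₂ = I₁ cos²(-15° − 15°) = 0.933 I₀ · cos²(30°) = 0.6998 I₀.
I₃ = I₂ cos²(-64° + 15°) = 0.6998 I₀ · cos²(49°) = 0.3012 I₀.
That is 30.12% of the incident intensity.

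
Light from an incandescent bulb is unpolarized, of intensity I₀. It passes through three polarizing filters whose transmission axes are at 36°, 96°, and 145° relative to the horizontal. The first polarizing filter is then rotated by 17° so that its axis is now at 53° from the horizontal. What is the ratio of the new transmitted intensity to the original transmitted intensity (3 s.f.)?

I_new/I_old ≈ 2.14

Before rotation:
Unpolarized light through the first polarizer → I₁ = ½ I₀, now polarized at 36°.
I₂ = I₁ cos²(96° − 36°) = 0.5 I₀ · cos²(60°) = 0.125 I₀.
I₃ = I₂ cos²(145° − 96°) = 0.125 I₀ · cos²(49°) = 0.0538 I₀.
After rotation:
Unpolarized light through the first polarizer → I₁ = ½ I₀, now polarized at 53°.
I₂ = I₁ cos²(96° − 53°) = 0.5 I₀ · cos²(43°) = 0.2674 I₀.
I₃ = I₂ cos²(145° − 96°) = 0.2674 I₀ · cos²(49°) = 0.1151 I₀.
Ratio = 0.1151 / 0.0538 = 2.14.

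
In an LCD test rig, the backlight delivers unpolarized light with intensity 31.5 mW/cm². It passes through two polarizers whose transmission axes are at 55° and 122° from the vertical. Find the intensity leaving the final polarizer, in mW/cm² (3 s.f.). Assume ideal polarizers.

I ≈ 2.40 mW/cm²

Unpolarized light through the first polarizer → I₁ = 31.5 mW/cm²/2 = 15.75 mW/cm², polarized at 55°.
I₂ = I₁ · cos²(67°) = 15.75 · 0.1527 = 2.405 mW/cm².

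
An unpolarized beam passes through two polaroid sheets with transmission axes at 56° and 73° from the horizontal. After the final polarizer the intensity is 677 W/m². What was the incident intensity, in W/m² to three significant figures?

Unpolarized light through the first polarizer → I₁ = ½ I₀, now polarized at 56°.
I₂ = I₁ cos²(73° − 56°) = 0.5 I₀ · cos²(17°) = 0.4573 I₀.
So 677 W/m² = 0.4573 I₀, giving I₀ = 677/0.4573 = 1481 W/m².

I₀ ≈ 1480 W/m²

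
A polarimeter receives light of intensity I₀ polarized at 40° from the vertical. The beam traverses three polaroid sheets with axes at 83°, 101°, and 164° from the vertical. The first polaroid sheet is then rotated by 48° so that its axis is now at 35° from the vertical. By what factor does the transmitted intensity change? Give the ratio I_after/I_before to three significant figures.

I_new/I_old ≈ 0.339

Before rotation:
I₁ = I₀ cos²(83° − 40°) = I₀ cos²(43°) = 0.5349 I₀.
I₂ = I₁ cos²(101° − 83°) = 0.5349 I₀ · cos²(18°) = 0.4838 I₀.
I₃ = I₂ cos²(164° − 101°) = 0.4838 I₀ · cos²(63°) = 0.09972 I₀.
After rotation:
I₁ = I₀ cos²(35° − 40°) = I₀ cos²(5°) = 0.9924 I₀.
I₂ = I₁ cos²(101° − 35°) = 0.9924 I₀ · cos²(66°) = 0.1642 I₀.
I₃ = I₂ cos²(164° − 101°) = 0.1642 I₀ · cos²(63°) = 0.03384 I₀.
Ratio = 0.03384 / 0.09972 = 0.3393.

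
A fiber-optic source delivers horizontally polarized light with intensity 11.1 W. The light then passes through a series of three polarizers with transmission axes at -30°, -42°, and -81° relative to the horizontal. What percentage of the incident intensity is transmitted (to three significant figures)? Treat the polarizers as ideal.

By Malus's law, I₁ = 11.1 W · cos²(30°) = 8.325 W.
I₂ = I₁ · cos²(12°) = 8.325 · 0.9568 = 7.965 W.
I₃ = I₂ · cos²(39°) = 7.965 · 0.604 = 4.811 W.
That is 43.34% of the incident intensity.

≈ 43.3%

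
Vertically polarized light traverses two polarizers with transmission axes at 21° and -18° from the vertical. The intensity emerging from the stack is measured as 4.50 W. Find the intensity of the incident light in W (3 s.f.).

I₀ ≈ 8.55 W

By Malus's law, I₁ = I₀ cos²(21° − 0°) = I₀ cos²(21°) = 0.8716 I₀.
I₂ = I₁ cos²(-18° − 21°) = 0.8716 I₀ · cos²(39°) = 0.5264 I₀.
So 4.50 W = 0.5264 I₀, giving I₀ = 4.50/0.5264 = 8.549 W.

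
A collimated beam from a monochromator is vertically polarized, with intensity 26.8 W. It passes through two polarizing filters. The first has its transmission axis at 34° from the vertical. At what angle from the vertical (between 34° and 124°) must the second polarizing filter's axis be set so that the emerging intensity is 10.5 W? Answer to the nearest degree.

By Malus's law, I₁ = I₀ cos²(34° − 0°) = I₀ cos²(34°) = 0.6873 I₀.
Target fraction: 10.5 / 26.8 W = 0.3918 of I₀.
Need I₂/I₀ = 0.3918, so cos²(θ − 34°) = 0.3918 / 0.6873 = 0.57.
θ − 34° = arccos(√0.57) = 41.0°, giving θ ≈ 34 + 41.0 = 75.0°.

θ ≈ 75°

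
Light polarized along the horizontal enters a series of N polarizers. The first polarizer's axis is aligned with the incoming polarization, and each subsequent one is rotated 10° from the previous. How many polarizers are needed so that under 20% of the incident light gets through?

N = 54

First polarizer is aligned with the polarization: full transmission.
Each further stage multiplies by cos²(10°) = 0.9698.
After N polarizers: T = 0.9698^(N−1). Require T < 0.20 ⇒ N−1 > ln(0.20)/ln(0.9698) = 52.57, so N−1 ≥ 53 and N = 54.
Check: N=54 gives T = 0.1974 < 0.20; N=53 gives T = 0.2035.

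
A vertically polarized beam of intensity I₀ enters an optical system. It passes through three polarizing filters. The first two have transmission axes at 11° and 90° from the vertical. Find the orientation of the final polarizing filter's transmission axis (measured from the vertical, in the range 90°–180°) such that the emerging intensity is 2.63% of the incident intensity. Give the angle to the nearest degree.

I₁ = I₀ cos²(11° − 0°) = I₀ cos²(11°) = 0.9636 I₀.
I₂ = I₁ cos²(90° − 11°) = 0.9636 I₀ · cos²(79°) = 0.03508 I₀.
Need I₃/I₀ = 0.0263, so cos²(θ − 90°) = 0.0263 / 0.03508 = 0.7497.
θ − 90° = arccos(√0.7497) = 30.0°, giving θ ≈ 90 + 30.0 = 120.0°.

θ ≈ 120°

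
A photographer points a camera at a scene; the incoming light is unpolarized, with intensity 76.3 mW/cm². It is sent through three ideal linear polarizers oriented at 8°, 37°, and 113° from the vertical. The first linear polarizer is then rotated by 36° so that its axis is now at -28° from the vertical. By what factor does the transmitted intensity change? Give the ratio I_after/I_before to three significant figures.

I_new/I_old ≈ 0.233

Before rotation:
Unpolarized light through the first polarizer → I₁ = ½ I₀, now polarized at 8°.
I₂ = I₁ cos²(37° − 8°) = 0.5 I₀ · cos²(29°) = 0.3825 I₀.
I₃ = I₂ cos²(113° − 37°) = 0.3825 I₀ · cos²(76°) = 0.02239 I₀.
After rotation:
Unpolarized light through the first polarizer → I₁ = ½ I₀, now polarized at -28°.
I₂ = I₁ cos²(37° + 28°) = 0.5 I₀ · cos²(65°) = 0.0893 I₀.
I₃ = I₂ cos²(113° − 37°) = 0.0893 I₀ · cos²(76°) = 0.005227 I₀.
Ratio = 0.005227 / 0.02239 = 0.2335.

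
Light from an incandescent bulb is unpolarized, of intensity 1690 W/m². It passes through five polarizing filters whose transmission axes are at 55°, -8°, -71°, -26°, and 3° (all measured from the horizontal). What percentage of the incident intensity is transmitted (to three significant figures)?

≈ 0.812%

Unpolarized light through the first polarizer → I₁ = 1690 W/m²/2 = 845 W/m², polarized at 55°.
I₂ = I₁ · cos²(63°) = 845 · 0.2061 = 174.2 W/m².
I₃ = I₂ · cos²(63°) = 174.2 · 0.2061 = 35.9 W/m².
I₄ = I₃ · cos²(45°) = 35.9 · 0.5 = 17.95 W/m².
I₅ = I₄ · cos²(29°) = 17.95 · 0.765 = 13.73 W/m².
That is 0.8124% of the incident intensity.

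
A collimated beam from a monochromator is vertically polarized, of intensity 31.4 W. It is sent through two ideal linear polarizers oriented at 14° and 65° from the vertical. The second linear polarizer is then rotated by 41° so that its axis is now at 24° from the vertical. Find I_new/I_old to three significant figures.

I_new/I_old ≈ 2.45

Before rotation:
I₁ = I₀ cos²(14° − 0°) = I₀ cos²(14°) = 0.9415 I₀.
I₂ = I₁ cos²(65° − 14°) = 0.9415 I₀ · cos²(51°) = 0.3729 I₀.
After rotation:
I₁ = I₀ cos²(14° − 0°) = I₀ cos²(14°) = 0.9415 I₀.
I₂ = I₁ cos²(24° − 14°) = 0.9415 I₀ · cos²(10°) = 0.9131 I₀.
Ratio = 0.9131 / 0.3729 = 2.449.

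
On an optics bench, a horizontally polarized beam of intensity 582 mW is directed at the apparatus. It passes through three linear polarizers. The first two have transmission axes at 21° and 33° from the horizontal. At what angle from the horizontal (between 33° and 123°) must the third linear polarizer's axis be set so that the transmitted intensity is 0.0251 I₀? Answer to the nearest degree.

θ ≈ 113°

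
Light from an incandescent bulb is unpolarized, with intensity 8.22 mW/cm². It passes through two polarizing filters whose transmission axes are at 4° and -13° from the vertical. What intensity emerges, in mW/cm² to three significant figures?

Unpolarized light through the first polarizer → I₁ = 8.22 mW/cm²/2 = 4.11 mW/cm², polarized at 4°.
I₂ = I₁ · cos²(17°) = 4.11 · 0.9145 = 3.759 mW/cm².

I ≈ 3.76 mW/cm²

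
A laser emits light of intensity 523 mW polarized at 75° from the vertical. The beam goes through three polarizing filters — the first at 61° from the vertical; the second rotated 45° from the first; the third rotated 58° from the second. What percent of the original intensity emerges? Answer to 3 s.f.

≈ 13.2%

I₁ = 523 mW · cos²(14°) = 492.4 mW.
I₂ = I₁ · cos²(45°) = 492.4 · 0.5 = 246.2 mW.
I₃ = I₂ · cos²(58°) = 246.2 · 0.2808 = 69.14 mW.
That is 13.22% of the incident intensity.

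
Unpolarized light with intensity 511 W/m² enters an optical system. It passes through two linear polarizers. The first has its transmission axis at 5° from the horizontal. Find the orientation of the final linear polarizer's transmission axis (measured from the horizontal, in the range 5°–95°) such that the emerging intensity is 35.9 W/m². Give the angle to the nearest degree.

Unpolarized light through the first polarizer → I₁ = ½ I₀, now polarized at 5°.
Target fraction: 35.9 / 511 W/m² = 0.07025 of I₀.
Need I₂/I₀ = 0.07025, so cos²(θ − 5°) = 0.07025 / 0.5 = 0.1405.
θ − 5° = arccos(√0.1405) = 68.0°, giving θ ≈ 5 + 68.0 = 73.0°.

θ ≈ 73°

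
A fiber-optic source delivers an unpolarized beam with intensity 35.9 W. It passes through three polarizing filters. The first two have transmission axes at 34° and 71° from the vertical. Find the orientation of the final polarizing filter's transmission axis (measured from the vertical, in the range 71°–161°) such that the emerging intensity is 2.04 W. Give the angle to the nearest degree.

θ ≈ 136°

Unpolarized light through the first polarizer → I₁ = ½ I₀, now polarized at 34°.
I₂ = I₁ cos²(71° − 34°) = 0.5 I₀ · cos²(37°) = 0.3189 I₀.
Target fraction: 2.04 / 35.9 W = 0.05682 of I₀.
Need I₃/I₀ = 0.05682, so cos²(θ − 71°) = 0.05682 / 0.3189 = 0.1782.
θ − 71° = arccos(√0.1782) = 65.0°, giving θ ≈ 71 + 65.0 = 136.0°.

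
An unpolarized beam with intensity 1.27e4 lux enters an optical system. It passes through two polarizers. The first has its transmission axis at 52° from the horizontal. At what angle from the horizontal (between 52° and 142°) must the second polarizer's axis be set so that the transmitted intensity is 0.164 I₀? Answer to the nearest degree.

Unpolarized light through the first polarizer → I₁ = ½ I₀, now polarized at 52°.
Need I₂/I₀ = 0.164, so cos²(θ − 52°) = 0.164 / 0.5 = 0.328.
θ − 52° = arccos(√0.328) = 55.1°, giving θ ≈ 52 + 55.1 = 107.1°.

θ ≈ 107°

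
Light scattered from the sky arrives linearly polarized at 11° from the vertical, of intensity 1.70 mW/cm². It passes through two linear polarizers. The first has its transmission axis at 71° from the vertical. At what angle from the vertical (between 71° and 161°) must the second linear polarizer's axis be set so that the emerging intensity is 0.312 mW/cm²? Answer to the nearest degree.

I₁ = I₀ cos²(71° − 11°) = I₀ cos²(60°) = 0.25 I₀.
Target fraction: 0.312 / 1.70 mW/cm² = 0.1835 of I₀.
Need I₂/I₀ = 0.1835, so cos²(θ − 71°) = 0.1835 / 0.25 = 0.7341.
θ − 71° = arccos(√0.7341) = 31.0°, giving θ ≈ 71 + 31.0 = 102.0°.

θ ≈ 102°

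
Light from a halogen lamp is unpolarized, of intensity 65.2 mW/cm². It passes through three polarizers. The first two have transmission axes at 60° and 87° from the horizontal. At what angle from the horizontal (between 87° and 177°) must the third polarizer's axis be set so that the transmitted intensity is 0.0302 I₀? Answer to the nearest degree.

Unpolarized light through the first polarizer → I₁ = ½ I₀, now polarized at 60°.
I₂ = I₁ cos²(87° − 60°) = 0.5 I₀ · cos²(27°) = 0.3969 I₀.
Need I₃/I₀ = 0.0302, so cos²(θ − 87°) = 0.0302 / 0.3969 = 0.07608.
θ − 87° = arccos(√0.07608) = 74.0°, giving θ ≈ 87 + 74.0 = 161.0°.

θ ≈ 161°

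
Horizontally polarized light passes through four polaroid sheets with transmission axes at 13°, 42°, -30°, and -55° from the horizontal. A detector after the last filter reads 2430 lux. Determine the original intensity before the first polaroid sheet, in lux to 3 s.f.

I₁ = I₀ cos²(13° − 0°) = I₀ cos²(13°) = 0.9494 I₀.
I₂ = I₁ cos²(42° − 13°) = 0.9494 I₀ · cos²(29°) = 0.7263 I₀.
I₃ = I₂ cos²(-30° − 42°) = 0.7263 I₀ · cos²(72°) = 0.06935 I₀.
I₄ = I₃ cos²(-55° + 30°) = 0.06935 I₀ · cos²(25°) = 0.05696 I₀.
So 2430 lux = 0.05696 I₀, giving I₀ = 2430/0.05696 = 4.266e+04 lux.

I₀ ≈ 4.27e4 lux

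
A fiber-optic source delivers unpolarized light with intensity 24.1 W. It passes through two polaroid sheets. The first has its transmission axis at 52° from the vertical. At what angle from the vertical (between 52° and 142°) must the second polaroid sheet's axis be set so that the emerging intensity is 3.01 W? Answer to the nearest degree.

θ ≈ 112°

Unpolarized light through the first polarizer → I₁ = ½ I₀, now polarized at 52°.
Target fraction: 3.01 / 24.1 W = 0.1249 of I₀.
Need I₂/I₀ = 0.1249, so cos²(θ − 52°) = 0.1249 / 0.5 = 0.2498.
θ − 52° = arccos(√0.2498) = 60.0°, giving θ ≈ 52 + 60.0 = 112.0°.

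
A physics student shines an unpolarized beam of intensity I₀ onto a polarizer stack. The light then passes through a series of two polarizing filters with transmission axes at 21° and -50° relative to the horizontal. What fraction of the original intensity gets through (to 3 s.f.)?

≈ 0.0530 I₀

Unpolarized light through the first polarizer → I₁ = ½ I₀, now polarized at 21°.
I₂ = I₁ cos²(-50° − 21°) = 0.5 I₀ · cos²(71°) = 0.053 I₀.
Transmitted fraction = 0.053.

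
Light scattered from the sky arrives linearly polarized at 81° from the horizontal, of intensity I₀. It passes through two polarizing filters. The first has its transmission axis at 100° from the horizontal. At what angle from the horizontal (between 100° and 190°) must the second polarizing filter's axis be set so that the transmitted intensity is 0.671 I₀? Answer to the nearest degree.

I₁ = I₀ cos²(100° − 81°) = I₀ cos²(19°) = 0.894 I₀.
Need I₂/I₀ = 0.671, so cos²(θ − 100°) = 0.671 / 0.894 = 0.7506.
θ − 100° = arccos(√0.7506) = 30.0°, giving θ ≈ 100 + 30.0 = 130.0°.

θ ≈ 130°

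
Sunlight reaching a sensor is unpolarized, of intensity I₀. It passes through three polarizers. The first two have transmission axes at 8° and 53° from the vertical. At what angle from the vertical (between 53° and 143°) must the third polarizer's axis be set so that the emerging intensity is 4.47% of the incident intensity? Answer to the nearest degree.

Unpolarized light through the first polarizer → I₁ = ½ I₀, now polarized at 8°.
I₂ = I₁ cos²(53° − 8°) = 0.5 I₀ · cos²(45°) = 0.25 I₀.
Need I₃/I₀ = 0.0447, so cos²(θ − 53°) = 0.0447 / 0.25 = 0.1788.
θ − 53° = arccos(√0.1788) = 65.0°, giving θ ≈ 53 + 65.0 = 118.0°.

θ ≈ 118°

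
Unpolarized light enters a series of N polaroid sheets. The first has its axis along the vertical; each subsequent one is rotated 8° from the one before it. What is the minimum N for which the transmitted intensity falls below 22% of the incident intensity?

First polarizer halves the unpolarized light: factor 1/2.
Each further stage multiplies by cos²(8°) = 0.9806.
After N polarizers: T = 0.5·0.9806^(N−1). Require T < 0.22 ⇒ N−1 > ln(0.22/0.5)/ln(0.9806) = 41.97, so N−1 ≥ 42 and N = 43.
Check: N=43 gives T = 0.2199 < 0.22; N=42 gives T = 0.2242.

N = 43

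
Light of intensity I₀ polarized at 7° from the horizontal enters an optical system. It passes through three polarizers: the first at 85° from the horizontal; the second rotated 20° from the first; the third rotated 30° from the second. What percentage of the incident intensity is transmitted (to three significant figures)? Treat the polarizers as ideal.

≈ 2.86%

I₁ = I₀ cos²(85° − 7°) = I₀ cos²(78°) = 0.04323 I₀.
I₂ = I₁ cos²(20°) = 0.04323 · 0.883 I₀ = 0.03817 I₀.
I₃ = I₂ cos²(30°) = 0.03817 · 0.75 I₀ = 0.02863 I₀.
That is 2.863% of the incident intensity.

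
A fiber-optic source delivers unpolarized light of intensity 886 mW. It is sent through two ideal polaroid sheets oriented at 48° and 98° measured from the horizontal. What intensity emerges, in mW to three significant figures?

I ≈ 183 mW

Unpolarized light through the first polarizer → I₁ = 886 mW/2 = 443 mW, polarized at 48°.
I₂ = I₁ · cos²(50°) = 443 · 0.4132 = 183 mW.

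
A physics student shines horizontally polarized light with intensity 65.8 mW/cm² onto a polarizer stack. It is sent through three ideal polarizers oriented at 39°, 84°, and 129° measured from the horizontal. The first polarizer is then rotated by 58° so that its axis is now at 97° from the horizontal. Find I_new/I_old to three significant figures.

I_new/I_old ≈ 0.0467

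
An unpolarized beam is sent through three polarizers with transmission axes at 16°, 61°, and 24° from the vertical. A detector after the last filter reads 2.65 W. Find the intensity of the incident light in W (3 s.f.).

I₀ ≈ 16.6 W

Unpolarized light through the first polarizer → I₁ = ½ I₀, now polarized at 16°.
I₂ = I₁ cos²(61° − 16°) = 0.5 I₀ · cos²(45°) = 0.25 I₀.
I₃ = I₂ cos²(24° − 61°) = 0.25 I₀ · cos²(37°) = 0.1595 I₀.
So 2.65 W = 0.1595 I₀, giving I₀ = 2.65/0.1595 = 16.62 W.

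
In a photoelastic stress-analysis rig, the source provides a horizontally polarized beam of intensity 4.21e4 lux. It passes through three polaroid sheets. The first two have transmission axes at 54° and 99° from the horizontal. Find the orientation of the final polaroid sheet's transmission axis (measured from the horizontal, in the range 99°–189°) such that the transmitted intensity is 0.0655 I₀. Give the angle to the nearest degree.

θ ≈ 151°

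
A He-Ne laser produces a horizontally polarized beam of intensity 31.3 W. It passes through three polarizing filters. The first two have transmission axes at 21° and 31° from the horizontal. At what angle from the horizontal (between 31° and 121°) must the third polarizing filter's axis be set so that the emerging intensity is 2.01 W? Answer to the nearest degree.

θ ≈ 105°

By Malus's law, I₁ = I₀ cos²(21° − 0°) = I₀ cos²(21°) = 0.8716 I₀.
I₂ = I₁ cos²(31° − 21°) = 0.8716 I₀ · cos²(10°) = 0.8453 I₀.
Target fraction: 2.01 / 31.3 W = 0.06422 of I₀.
Need I₃/I₀ = 0.06422, so cos²(θ − 31°) = 0.06422 / 0.8453 = 0.07597.
θ − 31° = arccos(√0.07597) = 74.0°, giving θ ≈ 31 + 74.0 = 105.0°.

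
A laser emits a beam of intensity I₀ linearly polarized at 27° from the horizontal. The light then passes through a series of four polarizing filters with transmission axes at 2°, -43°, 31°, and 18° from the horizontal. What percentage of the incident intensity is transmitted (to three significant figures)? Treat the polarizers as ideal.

≈ 2.96%

By Malus's law, I₁ = I₀ cos²(2° − 27°) = I₀ cos²(25°) = 0.8214 I₀.
I₂ = I₁ cos²(-43° − 2°) = 0.8214 I₀ · cos²(45°) = 0.4107 I₀.
I₃ = I₂ cos²(31° + 43°) = 0.4107 I₀ · cos²(74°) = 0.0312 I₀.
I₄ = I₃ cos²(18° − 31°) = 0.0312 I₀ · cos²(13°) = 0.02962 I₀.
That is 2.962% of the incident intensity.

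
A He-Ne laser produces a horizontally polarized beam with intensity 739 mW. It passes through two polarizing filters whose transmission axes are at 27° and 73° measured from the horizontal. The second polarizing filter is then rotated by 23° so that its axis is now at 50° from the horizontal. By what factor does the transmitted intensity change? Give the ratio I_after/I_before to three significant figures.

Before rotation:
I₁ = I₀ cos²(27° − 0°) = I₀ cos²(27°) = 0.7939 I₀.
I₂ = I₁ cos²(73° − 27°) = 0.7939 I₀ · cos²(46°) = 0.3831 I₀.
After rotation:
I₁ = I₀ cos²(27° − 0°) = I₀ cos²(27°) = 0.7939 I₀.
I₂ = I₁ cos²(50° − 27°) = 0.7939 I₀ · cos²(23°) = 0.6727 I₀.
Ratio = 0.6727 / 0.3831 = 1.756.

I_new/I_old ≈ 1.76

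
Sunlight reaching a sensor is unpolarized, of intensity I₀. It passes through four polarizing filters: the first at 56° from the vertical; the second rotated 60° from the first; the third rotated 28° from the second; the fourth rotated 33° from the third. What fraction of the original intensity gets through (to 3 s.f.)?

≈ 0.0685 I₀

Unpolarized light through the first polarizer → I₁ = ½ I₀, now polarized at 56°.
I₂ = I₁ cos²(60°) = 0.5 · 0.25 I₀ = 0.125 I₀.
I₃ = I₂ cos²(28°) = 0.125 · 0.7796 I₀ = 0.09745 I₀.
I₄ = I₃ cos²(33°) = 0.09745 · 0.7034 I₀ = 0.06854 I₀.
Transmitted fraction = 0.06854.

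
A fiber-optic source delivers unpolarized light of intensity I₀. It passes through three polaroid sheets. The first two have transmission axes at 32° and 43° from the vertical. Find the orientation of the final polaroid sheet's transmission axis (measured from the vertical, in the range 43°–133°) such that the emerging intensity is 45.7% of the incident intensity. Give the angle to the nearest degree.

θ ≈ 56°

Unpolarized light through the first polarizer → I₁ = ½ I₀, now polarized at 32°.
I₂ = I₁ cos²(43° − 32°) = 0.5 I₀ · cos²(11°) = 0.4818 I₀.
Need I₃/I₀ = 0.457, so cos²(θ − 43°) = 0.457 / 0.4818 = 0.9485.
θ − 43° = arccos(√0.9485) = 13.1°, giving θ ≈ 43 + 13.1 = 56.1°.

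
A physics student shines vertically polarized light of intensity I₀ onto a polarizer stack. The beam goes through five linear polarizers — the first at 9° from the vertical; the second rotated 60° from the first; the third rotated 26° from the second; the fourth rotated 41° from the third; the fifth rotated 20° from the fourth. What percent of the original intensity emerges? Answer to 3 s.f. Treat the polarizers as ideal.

By Malus's law, I₁ = I₀ cos²(9° − 0°) = I₀ cos²(9°) = 0.9755 I₀.
I₂ = I₁ cos²(60°) = 0.9755 · 0.25 I₀ = 0.2439 I₀.
I₃ = I₂ cos²(26°) = 0.2439 · 0.8078 I₀ = 0.197 I₀.
I₄ = I₃ cos²(41°) = 0.197 · 0.5696 I₀ = 0.1122 I₀.
I₅ = I₄ cos²(20°) = 0.1122 · 0.883 I₀ = 0.09909 I₀.
That is 9.909% of the incident intensity.

≈ 9.91%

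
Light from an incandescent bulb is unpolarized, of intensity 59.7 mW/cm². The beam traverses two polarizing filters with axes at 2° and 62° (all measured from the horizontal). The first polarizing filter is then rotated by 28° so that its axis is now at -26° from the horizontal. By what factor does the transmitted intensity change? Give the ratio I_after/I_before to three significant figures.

Before rotation:
Unpolarized light through the first polarizer → I₁ = ½ I₀, now polarized at 2°.
I₂ = I₁ cos²(62° − 2°) = 0.5 I₀ · cos²(60°) = 0.125 I₀.
After rotation:
Unpolarized light through the first polarizer → I₁ = ½ I₀, now polarized at -26°.
I₂ = I₁ cos²(62° + 26°) = 0.5 I₀ · cos²(88°) = 0.000609 I₀.
Ratio = 0.000609 / 0.125 = 0.004872.

I_new/I_old ≈ 0.00487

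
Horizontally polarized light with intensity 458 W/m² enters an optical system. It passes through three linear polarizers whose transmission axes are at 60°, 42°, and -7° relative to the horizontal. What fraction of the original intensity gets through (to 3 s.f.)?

I/I₀ ≈ 0.0973

I₁ = 458 W/m² · cos²(60°) = 114.5 W/m².
I₂ = I₁ · cos²(18°) = 114.5 · 0.9045 = 103.6 W/m².
I₃ = I₂ · cos²(49°) = 103.6 · 0.4304 = 44.58 W/m².
Transmitted fraction = 0.09733.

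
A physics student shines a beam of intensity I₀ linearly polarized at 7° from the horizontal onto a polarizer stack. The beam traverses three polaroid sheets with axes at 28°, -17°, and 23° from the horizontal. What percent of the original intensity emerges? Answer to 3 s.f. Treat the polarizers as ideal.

≈ 25.6%

I₁ = I₀ cos²(28° − 7°) = I₀ cos²(21°) = 0.8716 I₀.
I₂ = I₁ cos²(-17° − 28°) = 0.8716 I₀ · cos²(45°) = 0.4358 I₀.
I₃ = I₂ cos²(23° + 17°) = 0.4358 I₀ · cos²(40°) = 0.2557 I₀.
That is 25.57% of the incident intensity.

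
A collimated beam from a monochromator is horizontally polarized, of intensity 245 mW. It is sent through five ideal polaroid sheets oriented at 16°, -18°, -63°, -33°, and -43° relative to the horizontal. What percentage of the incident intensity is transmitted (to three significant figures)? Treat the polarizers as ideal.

≈ 23.1%

I₁ = 245 mW · cos²(16°) = 226.4 mW.
I₂ = I₁ · cos²(34°) = 226.4 · 0.6873 = 155.6 mW.
I₃ = I₂ · cos²(45°) = 155.6 · 0.5 = 77.8 mW.
I₄ = I₃ · cos²(30°) = 77.8 · 0.75 = 58.35 mW.
I₅ = I₄ · cos²(10°) = 58.35 · 0.9698 = 56.59 mW.
That is 23.1% of the incident intensity.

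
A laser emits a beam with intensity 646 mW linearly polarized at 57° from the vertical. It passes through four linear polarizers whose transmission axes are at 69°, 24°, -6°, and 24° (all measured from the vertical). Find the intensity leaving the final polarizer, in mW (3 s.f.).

I₁ = 646 mW · cos²(12°) = 618.1 mW.
I₂ = I₁ · cos²(45°) = 618.1 · 0.5 = 309 mW.
I₃ = I₂ · cos²(30°) = 309 · 0.75 = 231.8 mW.
I₄ = I₃ · cos²(30°) = 231.8 · 0.75 = 173.8 mW.

I ≈ 174 mW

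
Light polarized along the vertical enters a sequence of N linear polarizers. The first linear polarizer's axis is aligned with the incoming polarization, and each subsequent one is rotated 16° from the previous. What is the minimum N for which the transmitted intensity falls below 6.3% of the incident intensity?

N = 36

First polarizer is aligned with the polarization: full transmission.
Each further stage multiplies by cos²(16°) = 0.924.
After N polarizers: T = 0.924^(N−1). Require T < 0.063 ⇒ N−1 > ln(0.063)/ln(0.924) = 34.99, so N−1 ≥ 35 and N = 36.
Check: N=36 gives T = 0.06294 < 0.063; N=35 gives T = 0.06811.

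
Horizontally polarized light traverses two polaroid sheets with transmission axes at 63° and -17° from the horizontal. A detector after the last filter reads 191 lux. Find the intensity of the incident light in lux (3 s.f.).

I₀ ≈ 3.07e4 lux

I₁ = I₀ cos²(63° − 0°) = I₀ cos²(63°) = 0.2061 I₀.
I₂ = I₁ cos²(-17° − 63°) = 0.2061 I₀ · cos²(80°) = 0.006215 I₀.
So 191 lux = 0.006215 I₀, giving I₀ = 191/0.006215 = 3.073e+04 lux.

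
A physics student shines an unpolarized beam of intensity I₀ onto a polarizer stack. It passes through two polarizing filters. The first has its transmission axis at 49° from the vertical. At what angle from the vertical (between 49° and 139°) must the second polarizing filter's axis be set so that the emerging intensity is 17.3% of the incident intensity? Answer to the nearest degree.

Unpolarized light through the first polarizer → I₁ = ½ I₀, now polarized at 49°.
Need I₂/I₀ = 0.173, so cos²(θ − 49°) = 0.173 / 0.5 = 0.346.
θ − 49° = arccos(√0.346) = 54.0°, giving θ ≈ 49 + 54.0 = 103.0°.

θ ≈ 103°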